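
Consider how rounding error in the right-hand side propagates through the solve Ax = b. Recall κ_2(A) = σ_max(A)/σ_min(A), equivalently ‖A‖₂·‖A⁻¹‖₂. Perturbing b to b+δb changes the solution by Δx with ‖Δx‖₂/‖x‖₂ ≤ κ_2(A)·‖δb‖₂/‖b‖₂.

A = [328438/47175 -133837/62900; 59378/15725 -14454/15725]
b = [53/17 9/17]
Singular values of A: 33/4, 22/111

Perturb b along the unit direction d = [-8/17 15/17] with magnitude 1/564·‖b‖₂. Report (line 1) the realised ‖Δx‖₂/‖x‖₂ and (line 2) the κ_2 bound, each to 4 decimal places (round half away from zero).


σ_max = 33/4, σ_min = 22/111
condition number: (33/4) ÷ (22/111) = 41.6250
κ_2(A)·‖δb‖/‖b‖ = 0.0738
solve Ax = b  →  x = [-1.0636 -4.9455]
2-norm of b is 3.1623; of x, 5.0585
Δx = A⁻¹·δb where δb = 1/564·3.1623·d; ‖Δx‖ = 0.0283
dividing the unrounded norms, ‖Δx‖/‖x‖ = 0.0056
so the bound overstates the realised error by a factor of ≈ 13.1971 (computed from the unrounded values)

0.0056
0.0738


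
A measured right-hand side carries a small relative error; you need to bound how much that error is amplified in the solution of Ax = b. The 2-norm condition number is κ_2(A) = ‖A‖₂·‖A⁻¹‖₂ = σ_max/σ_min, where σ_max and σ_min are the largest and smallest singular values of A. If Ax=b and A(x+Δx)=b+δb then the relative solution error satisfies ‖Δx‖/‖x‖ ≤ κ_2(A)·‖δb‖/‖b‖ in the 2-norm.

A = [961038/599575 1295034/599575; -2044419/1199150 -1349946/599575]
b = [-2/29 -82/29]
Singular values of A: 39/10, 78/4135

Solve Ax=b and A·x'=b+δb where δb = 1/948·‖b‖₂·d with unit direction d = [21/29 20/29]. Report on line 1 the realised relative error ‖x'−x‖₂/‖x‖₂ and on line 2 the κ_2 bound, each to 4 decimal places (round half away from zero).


σ_max = 39/10, σ_min = 78/4135
κ = σ_max/σ_min = (39/10)/(78/4135) = 206.7500
κ_2(A)·‖δb‖/‖b‖ = 0.2181
solve Ax = b  →  x = [85.1282 -63.2051]
‖b‖ = 2.8284, ‖x‖ = 106.0269
Δx = A⁻¹·δb where δb = 1/948·2.8284·d; ‖Δx‖ = 0.1582
relative error = 0.0015
so the bound overstates the realised error by a factor of ≈ 146.1960 (computed from the unrounded values)

0.0015
0.2181


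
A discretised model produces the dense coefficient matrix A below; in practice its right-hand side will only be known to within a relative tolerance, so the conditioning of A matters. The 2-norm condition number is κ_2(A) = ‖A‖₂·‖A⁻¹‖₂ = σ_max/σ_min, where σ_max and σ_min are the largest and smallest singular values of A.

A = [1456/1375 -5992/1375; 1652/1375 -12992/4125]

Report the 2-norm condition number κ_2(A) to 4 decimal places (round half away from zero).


form AᵀA = [969808/378125 -9527168/1134375; -9527168/1134375 98385728/3403125] with trace 856912/27225 and determinant 2458624/680625
char-poly roots: 784/25 and 3136/27225
κ_2(A) = √(λ_max/λ_min) = √((784/25) / (3136/27225)) = 16.5000

16.5000


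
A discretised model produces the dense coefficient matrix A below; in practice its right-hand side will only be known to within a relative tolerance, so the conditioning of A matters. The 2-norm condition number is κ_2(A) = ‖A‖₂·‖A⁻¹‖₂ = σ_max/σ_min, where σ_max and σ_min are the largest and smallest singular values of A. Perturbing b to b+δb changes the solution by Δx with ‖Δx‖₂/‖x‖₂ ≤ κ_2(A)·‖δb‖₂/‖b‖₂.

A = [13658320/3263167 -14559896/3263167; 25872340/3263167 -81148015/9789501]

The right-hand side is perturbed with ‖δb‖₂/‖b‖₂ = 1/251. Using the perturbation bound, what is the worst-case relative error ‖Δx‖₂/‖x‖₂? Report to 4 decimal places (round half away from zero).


0.9889

AᵀA = [2961687482000/36845186401 -9328997199340/110535559203; -9328997199340/110535559203 29387250803521/331606677609]; tr = 66637857481/394300449, det = 182790400/394300449
char-poly roots: 169 and 1081600/394300449
σ_max=√169=13, σ_min=√(1081600/394300449)=(1040/19857) → κ = 248.2125
bound on ‖Δx‖/‖x‖: κ·ε = 248.2125·1/251 = 0.9889


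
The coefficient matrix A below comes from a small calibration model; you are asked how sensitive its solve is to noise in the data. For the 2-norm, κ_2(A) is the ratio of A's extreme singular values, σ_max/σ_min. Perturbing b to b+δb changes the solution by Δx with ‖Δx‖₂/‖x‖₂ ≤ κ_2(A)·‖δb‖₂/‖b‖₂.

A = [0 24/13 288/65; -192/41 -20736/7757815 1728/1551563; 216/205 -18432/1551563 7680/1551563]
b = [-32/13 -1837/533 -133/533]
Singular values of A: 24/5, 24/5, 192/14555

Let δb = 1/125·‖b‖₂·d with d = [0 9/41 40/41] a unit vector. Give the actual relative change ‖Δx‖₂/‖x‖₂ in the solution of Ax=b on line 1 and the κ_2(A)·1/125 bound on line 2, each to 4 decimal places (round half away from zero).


largest singular value 24/5, smallest 192/14555
κ = σ_max/σ_min = (24/5)/(192/14555) = 363.8750
κ_2(A)·‖δb‖/‖b‖ = 2.9110
solve Ax = b  →  x = [0.6891 69.7787 -29.6300]
‖b‖ = 4.2426, ‖x‖ = 75.8122
Δx = A⁻¹·δb where δb = 1/125·4.2426·d; ‖Δx‖ = 2.5730
relative error = 0.0339
so the bound overstates the realised error by a factor of ≈ 85.7717 (computed from the unrounded values)

0.0339
2.9110


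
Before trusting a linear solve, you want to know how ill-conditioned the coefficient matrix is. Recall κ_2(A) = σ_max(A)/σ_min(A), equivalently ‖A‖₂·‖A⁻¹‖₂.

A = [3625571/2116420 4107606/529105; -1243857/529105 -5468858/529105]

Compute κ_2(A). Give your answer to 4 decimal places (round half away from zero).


AᵀA = [1515985954369/179169344656 842046528285/22396168082; 842046528285/22396168082 1871233395016/11198084041]; tr = 18712504625/106584976, det = 7890481/26646244
eigenvalues of AᵀA: λ = (tr ± √(tr²−4·det))/2 = 2809/16, 11236/6661561
κ = σ_max/σ_min = (53/4)/(106/2581) = 322.6250

322.6250


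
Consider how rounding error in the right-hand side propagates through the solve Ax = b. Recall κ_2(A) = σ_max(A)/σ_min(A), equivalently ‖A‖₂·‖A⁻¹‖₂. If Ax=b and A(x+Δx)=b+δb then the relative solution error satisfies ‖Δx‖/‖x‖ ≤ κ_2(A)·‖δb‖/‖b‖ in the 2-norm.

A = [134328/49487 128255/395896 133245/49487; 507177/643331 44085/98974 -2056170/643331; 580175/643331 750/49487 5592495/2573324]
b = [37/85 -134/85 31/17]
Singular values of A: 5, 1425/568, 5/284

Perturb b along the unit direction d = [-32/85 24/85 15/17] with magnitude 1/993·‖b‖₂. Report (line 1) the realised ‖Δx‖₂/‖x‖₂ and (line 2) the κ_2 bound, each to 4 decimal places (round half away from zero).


largest singular value 5, smallest 5/284
κ_2(A) = 5 / (5/284) = 284.0000
κ_2(A)·‖δb‖/‖b‖ = 0.2860
solve Ax = b  →  x = [-11.7143 55.3271 5.3143]
2-norm of b is 2.4495; of x, 56.8028
with δb = [-0.0009 0.0007 0.0022], A·Δx = δb → ‖Δx‖ = 0.1401
relative error = 0.0025
realised/bound (from unrounded values) ≈ 0.0086

0.0025
0.2860


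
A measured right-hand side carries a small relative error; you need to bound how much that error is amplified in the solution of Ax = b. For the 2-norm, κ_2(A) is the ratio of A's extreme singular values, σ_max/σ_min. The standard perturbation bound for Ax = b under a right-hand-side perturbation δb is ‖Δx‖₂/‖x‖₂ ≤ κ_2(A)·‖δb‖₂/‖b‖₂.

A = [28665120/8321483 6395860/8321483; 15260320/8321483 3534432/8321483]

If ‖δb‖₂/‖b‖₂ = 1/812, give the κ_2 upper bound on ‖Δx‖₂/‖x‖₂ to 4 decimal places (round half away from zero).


AᵀA = [3649018931200/239609271001 821019576960/239609271001; 821019576960/239609271001 184772438416/239609271001]; tr = 2280661136/142539721, det = 409600/142539721
λ_max, λ_min = (2280661136/142539721 ± √5201181680181924096/20317572062757841)/2 = 16, 25600/142539721
κ = σ_max/σ_min = 4/(160/11939) = 298.4750
κ_2(A)·‖δb‖/‖b‖ = 0.3676

0.3676


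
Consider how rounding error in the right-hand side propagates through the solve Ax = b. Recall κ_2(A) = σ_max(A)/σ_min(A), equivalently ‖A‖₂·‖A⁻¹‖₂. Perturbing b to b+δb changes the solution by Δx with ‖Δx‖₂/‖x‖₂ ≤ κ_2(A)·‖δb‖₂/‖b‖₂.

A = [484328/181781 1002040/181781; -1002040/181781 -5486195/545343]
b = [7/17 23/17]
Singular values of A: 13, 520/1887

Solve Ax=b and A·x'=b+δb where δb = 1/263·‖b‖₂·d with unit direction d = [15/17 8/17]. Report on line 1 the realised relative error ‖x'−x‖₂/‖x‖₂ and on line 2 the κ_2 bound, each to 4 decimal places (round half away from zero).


0.0054
0.1794

largest singular value 13, smallest 520/1887
condition number: 13 ÷ (520/1887) = 47.1750
bound on ‖Δx‖/‖x‖: κ·ε = 47.1750·1/263 = 0.1794
solve Ax = b  →  x = [-3.2381 1.6398]
2-norm of b is 1.4142; of x, 3.6297
re-solving with b+δb shifts x by Δx of norm 0.0195
realised ‖Δx‖/‖x‖ = 0.0054
tightness: 0.0054 against a bound of 0.1794 (unrounded ratio ≈ 0.0300)


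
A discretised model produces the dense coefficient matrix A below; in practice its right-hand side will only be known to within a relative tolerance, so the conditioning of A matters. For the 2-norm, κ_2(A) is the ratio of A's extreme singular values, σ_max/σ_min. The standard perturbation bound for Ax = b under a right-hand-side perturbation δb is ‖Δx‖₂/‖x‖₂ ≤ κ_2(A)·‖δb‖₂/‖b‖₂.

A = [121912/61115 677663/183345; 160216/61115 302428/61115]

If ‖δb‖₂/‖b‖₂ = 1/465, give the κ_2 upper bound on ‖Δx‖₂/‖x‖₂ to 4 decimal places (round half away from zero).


0.5798

form AᵀA = [1621268096/149401729 9119066600/448205187; 9119066600/448205187 51295655929/1344615561] with trace 227982937/4652649 and determinant 153664/4652649
λ_max, λ_min = (227982937/4652649 ± √51973359784522225/21647142717201)/2 = 49, 3136/4652649
so κ_2 = √(49 / (3136/4652649)) = 269.6250
worst-case relative error ≤ 269.6250 × 1/465 = 0.5798


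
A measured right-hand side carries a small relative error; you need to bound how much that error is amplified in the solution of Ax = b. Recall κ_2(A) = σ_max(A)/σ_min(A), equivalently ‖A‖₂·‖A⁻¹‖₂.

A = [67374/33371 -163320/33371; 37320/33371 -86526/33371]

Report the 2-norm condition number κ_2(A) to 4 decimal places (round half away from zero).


M = AᵀA = [20526084/3853369 -49248000/3853369; -49248000/3853369 118201284/3853369]. tr(M)=820872/22801, det(M)=1296/22801
char-poly roots: 36 and 36/22801
so κ_2 = √(36 / (36/22801)) = 151.0000

151.0000


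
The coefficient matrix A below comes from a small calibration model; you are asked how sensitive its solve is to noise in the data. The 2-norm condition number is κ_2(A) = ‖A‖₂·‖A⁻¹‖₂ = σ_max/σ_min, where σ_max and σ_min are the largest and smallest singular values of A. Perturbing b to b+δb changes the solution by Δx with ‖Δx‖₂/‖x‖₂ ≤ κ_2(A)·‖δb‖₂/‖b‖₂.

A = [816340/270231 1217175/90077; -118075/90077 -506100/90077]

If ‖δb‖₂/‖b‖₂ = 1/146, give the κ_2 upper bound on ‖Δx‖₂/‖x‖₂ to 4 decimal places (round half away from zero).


2.0836

AᵀA = [4685718025/432099369 2313416000/48011041; 2313416000/48011041 10281965625/48011041]; tr = 57836650/257049, det = 15625/28561
solving λ² − 57836650/257049·λ + 15625/28561 = 0 gives λ = 225, 625/257049
so κ_2 = √(225 / (625/257049)) = 304.2000
κ_2(A)·‖δb‖/‖b‖ = 2.0836


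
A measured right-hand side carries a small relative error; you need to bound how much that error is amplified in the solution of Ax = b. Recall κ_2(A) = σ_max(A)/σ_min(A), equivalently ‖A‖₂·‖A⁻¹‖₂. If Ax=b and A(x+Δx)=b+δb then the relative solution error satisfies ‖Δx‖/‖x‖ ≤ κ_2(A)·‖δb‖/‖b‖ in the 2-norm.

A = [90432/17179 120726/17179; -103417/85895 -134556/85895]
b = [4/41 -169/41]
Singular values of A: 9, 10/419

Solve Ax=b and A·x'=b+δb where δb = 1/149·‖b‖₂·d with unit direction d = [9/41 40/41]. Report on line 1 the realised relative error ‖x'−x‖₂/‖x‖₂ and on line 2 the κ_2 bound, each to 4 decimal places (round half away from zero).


0.0069
2.5309

largest singular value 9, smallest 10/419
condition number: 9 ÷ (10/419) = 377.1000
worst-case relative error ≤ 377.1000 × 1/149 = 2.5309
solve Ax = b  →  x = [134.1467 -100.4711]
‖b‖ = 4.1231, ‖x‖ = 167.6000
Δx = A⁻¹·δb where δb = 1/149·4.1231·d; ‖Δx‖ = 1.1595
realised ‖Δx‖/‖x‖ = 0.0069
realised/bound (from unrounded values) ≈ 0.0027


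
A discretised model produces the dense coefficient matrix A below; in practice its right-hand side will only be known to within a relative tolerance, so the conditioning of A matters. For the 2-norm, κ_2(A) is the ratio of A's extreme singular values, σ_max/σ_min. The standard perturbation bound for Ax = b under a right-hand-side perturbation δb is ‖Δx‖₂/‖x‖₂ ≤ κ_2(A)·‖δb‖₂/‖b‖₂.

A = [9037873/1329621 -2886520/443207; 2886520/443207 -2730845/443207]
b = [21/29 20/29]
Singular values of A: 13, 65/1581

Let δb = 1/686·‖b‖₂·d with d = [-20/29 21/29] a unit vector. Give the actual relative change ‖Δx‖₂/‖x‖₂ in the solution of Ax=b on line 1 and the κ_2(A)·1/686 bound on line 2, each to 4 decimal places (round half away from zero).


0.4609
0.4609

σ_max = 13, σ_min = 65/1581
κ_2(A) = 13 / (65/1581) = 316.2000
perturbation bound = 316.2000·1/686 = 0.4609
solve Ax = b  →  x = [0.0557 -0.0531]
2-norm of b is 1.0000; of x, 0.0769
re-solving with b+δb shifts x by Δx of norm 0.0355
dividing the unrounded norms, ‖Δx‖/‖x‖ = 0.4609
tightness: 0.4609 against a bound of 0.4609; the bound is attained (ratio 1)


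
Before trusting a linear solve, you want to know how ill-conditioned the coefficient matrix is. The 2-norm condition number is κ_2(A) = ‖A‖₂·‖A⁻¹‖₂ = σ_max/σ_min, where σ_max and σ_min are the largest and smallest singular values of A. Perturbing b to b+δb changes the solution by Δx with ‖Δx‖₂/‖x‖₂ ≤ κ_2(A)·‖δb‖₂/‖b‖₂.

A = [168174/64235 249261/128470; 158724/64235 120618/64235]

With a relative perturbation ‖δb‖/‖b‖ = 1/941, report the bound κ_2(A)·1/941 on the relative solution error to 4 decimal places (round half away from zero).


0.1765

M = AᵀA = [63585972/4906225 47686779/4906225; 47686779/4906225 143074737/19624900]. tr(M)=15896745/784996, det(M)=2916/196249
eigenvalues of AᵀA: λ = (tr ± √(tr²−4·det))/2 = 81/4, 144/196249
so κ_2 = √((81/4) / (144/196249)) = 166.1250
bound on ‖Δx‖/‖x‖: κ·ε = 166.1250·1/941 = 0.1765


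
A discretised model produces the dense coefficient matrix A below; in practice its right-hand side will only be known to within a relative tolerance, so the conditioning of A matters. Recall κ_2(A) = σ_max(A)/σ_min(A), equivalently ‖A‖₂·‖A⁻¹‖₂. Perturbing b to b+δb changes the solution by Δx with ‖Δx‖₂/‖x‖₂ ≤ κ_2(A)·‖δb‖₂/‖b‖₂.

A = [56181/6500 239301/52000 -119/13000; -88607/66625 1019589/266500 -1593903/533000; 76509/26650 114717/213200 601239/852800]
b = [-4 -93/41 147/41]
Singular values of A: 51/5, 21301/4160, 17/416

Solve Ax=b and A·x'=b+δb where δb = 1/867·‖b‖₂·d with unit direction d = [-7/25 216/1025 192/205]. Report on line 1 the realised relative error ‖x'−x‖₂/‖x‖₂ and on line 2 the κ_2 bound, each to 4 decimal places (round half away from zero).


from the listed singular values, σ₁ = 51/5, σ_n = 17/416
κ_2(A) = (51/5) / (17/416) = 249.6000
bound on ‖Δx‖/‖x‖: κ·ε = 249.6000·1/867 = 0.2879
solve Ax = b  →  x = [-27.6763 51.2681 78.6574]
‖b‖₂ = 5.8310 and ‖x‖₂ = 97.8845
re-solving with b+δb shifts x by Δx of norm 0.1646
relative error = 0.0017
tightness: 0.0017 against a bound of 0.2879 (unrounded ratio ≈ 0.0058)

0.0017
0.2879


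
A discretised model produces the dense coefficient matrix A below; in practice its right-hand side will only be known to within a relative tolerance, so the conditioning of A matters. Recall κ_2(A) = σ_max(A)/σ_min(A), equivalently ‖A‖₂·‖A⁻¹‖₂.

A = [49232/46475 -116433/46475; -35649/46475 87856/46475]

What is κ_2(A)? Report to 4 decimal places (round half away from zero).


M = AᵀA = [147785641/86397025 -70913664/17279405; -70913664/17279405 851012809/86397025]. tr(M)=236402/20449, det(M)=83521/12780625
λ_max, λ_min = (236402/20449 ± √34921859318784/261351000625)/2 = 289/25, 289/511225
so κ_2 = √((289/25) / (289/511225)) = 143.0000

143.0000


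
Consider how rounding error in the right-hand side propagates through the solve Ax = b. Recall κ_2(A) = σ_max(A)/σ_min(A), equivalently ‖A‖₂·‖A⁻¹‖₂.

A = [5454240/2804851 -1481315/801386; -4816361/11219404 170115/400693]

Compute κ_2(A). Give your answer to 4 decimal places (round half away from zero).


235.9000

M = AᵀA = [10239739829/2582104784 -348278535/92218028; -348278535/92218028 47386625/13174004]. tr(M)=673362701/89038096, det(M)=366025/356152384
λ_max, λ_min = (673362701/89038096 ± √453384736928927001/7927782539305216)/2 = 121/16, 3025/22259524
κ = σ_max/σ_min = (11/4)/(55/4718) = 235.9000


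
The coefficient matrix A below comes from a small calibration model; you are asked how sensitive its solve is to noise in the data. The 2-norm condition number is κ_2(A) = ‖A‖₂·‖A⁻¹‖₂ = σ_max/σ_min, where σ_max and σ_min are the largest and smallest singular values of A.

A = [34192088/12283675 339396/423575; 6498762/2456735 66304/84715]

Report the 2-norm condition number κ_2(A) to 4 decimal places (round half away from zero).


271.0880

AᵀA = [2645596397284/179415780625 771620889312/179415780625; 771620889312/179415780625 225095155216/179415780625]; tr = 4593106484/287065249, det = 1000000/287065249
λ_max, λ_min = (4593106484/287065249 ± √21095478912366842256/82406457183432001)/2 = 16, 62500/287065249
κ = σ_max/σ_min = 4/(250/16943) = 271.0880


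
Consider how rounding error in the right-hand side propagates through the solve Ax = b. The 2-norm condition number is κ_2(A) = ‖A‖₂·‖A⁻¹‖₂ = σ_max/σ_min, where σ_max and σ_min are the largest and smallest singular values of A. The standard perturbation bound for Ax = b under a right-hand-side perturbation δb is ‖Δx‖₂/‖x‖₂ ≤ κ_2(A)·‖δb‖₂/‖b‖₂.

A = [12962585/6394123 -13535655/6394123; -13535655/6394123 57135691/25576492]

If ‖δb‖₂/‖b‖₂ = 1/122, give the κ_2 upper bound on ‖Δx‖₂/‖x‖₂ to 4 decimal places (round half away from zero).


M = AᵀA = [417648711250/48614517169 -1754099067105/194458068676; -1754099067105/194458068676 7367313301441/777832274704]. tr(M)=16705936601/924889744, det(M)=2088025/924889744
eigenvalues of AᵀA: λ = (tr ± √(tr²−4·det))/2 = 289/16, 7225/57805609
κ_2(A) = √(λ_max/λ_min) = √((289/16) / (7225/57805609)) = 380.1500
worst-case relative error ≤ 380.1500 × 1/122 = 3.1160

3.1160


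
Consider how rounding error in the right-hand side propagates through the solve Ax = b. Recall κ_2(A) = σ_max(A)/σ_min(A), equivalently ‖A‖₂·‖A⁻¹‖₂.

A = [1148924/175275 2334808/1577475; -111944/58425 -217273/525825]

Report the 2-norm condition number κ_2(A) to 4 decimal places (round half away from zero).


AᵀA = [2292495184/49154121 4642269800/442387089; 4642269800/442387089 9401914249/3981483801]; tr = 116058313/2368521, det = 38416/2368521
solving λ² − 116058313/2368521·λ + 38416/2368521 = 0 gives λ = 49, 784/2368521
so κ_2 = √(49 / (784/2368521)) = 384.7500

384.7500


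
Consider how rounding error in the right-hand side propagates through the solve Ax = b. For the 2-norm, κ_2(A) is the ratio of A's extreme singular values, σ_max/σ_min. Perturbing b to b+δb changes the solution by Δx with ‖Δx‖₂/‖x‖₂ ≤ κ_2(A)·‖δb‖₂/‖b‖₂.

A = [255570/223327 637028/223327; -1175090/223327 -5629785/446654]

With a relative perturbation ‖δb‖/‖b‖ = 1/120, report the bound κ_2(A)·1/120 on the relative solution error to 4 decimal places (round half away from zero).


M = AᵀA = [860293000/29669809 2064578985/29669809; 2064578985/29669809 19820165281/118679236]. tr(M)=137641049/702244, det(M)=60025/175561
char-poly roots: 196 and 1225/702244
κ_2(A) = √(λ_max/λ_min) = √(196 / (1225/702244)) = 335.2000
bound on ‖Δx‖/‖x‖: κ·ε = 335.2000·1/120 = 2.7933

2.7933


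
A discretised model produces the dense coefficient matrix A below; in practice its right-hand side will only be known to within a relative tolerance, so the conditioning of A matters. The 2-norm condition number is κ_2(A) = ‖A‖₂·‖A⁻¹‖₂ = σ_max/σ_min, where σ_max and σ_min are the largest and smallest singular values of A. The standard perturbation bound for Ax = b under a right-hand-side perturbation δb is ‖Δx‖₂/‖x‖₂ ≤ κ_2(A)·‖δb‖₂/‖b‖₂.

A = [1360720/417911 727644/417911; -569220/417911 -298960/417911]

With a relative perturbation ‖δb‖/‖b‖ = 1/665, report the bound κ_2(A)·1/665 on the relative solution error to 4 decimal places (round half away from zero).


form AᵀA = [12873197200/1033429609 6865643520/1033429609; 6865643520/1033429609 3661792144/1033429609] with trace 57214496/3575881 and determinant 6400/3575881
eigenvalues of AᵀA: λ = (tr ± √(tr²−4·det))/2 = 16, 400/3575881
σ_max=√16=4, σ_min=√(400/3575881)=(20/1891) → κ = 378.2000
κ_2(A)·‖δb‖/‖b‖ = 0.5687

0.5687


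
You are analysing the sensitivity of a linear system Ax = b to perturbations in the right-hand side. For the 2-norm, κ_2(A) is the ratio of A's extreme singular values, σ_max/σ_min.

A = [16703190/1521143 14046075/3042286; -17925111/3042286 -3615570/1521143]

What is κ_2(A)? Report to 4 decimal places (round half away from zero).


165.1920

AᵀA = [382564766853/2463535828 39848782680/615883957; 39848782680/615883957 66431090925/2463535828]; tr = 17269071453/94751378, det = 922640625/758011024
char-poly roots: 729/4 and 1265625/189502756
κ_2(A) = √(λ_max/λ_min) = √((729/4) / (1265625/189502756)) = 165.1920


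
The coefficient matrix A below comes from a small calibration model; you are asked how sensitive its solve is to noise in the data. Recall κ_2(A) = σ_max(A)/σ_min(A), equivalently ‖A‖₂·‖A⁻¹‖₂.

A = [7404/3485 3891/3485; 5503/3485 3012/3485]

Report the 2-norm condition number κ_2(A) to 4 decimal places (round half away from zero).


123.0000

AᵀA = [3404089/485809 1815360/485809; 1815360/485809 968481/485809]; tr = 15130/1681, det = 9/1681
eigenvalues of AᵀA: λ = (tr ± √(tr²−4·det))/2 = 9, 1/1681
κ = σ_max/σ_min = 3/(1/41) = 123.0000


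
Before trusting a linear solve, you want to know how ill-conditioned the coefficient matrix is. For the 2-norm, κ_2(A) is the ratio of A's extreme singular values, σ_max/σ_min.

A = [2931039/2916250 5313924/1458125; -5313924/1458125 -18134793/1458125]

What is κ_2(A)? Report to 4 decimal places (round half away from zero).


233.3000

AᵀA = [194467428369/13607222500 166647313602/3401805625; 166647313602/3401805625 571373608689/3401805625]; tr = 3967938981/21771556, det = 13286025/21771556
eigenvalues of AᵀA: λ = (tr ± √(tr²−4·det))/2 = 729/4, 18225/5442889
κ = σ_max/σ_min = (27/2)/(135/2333) = 233.3000


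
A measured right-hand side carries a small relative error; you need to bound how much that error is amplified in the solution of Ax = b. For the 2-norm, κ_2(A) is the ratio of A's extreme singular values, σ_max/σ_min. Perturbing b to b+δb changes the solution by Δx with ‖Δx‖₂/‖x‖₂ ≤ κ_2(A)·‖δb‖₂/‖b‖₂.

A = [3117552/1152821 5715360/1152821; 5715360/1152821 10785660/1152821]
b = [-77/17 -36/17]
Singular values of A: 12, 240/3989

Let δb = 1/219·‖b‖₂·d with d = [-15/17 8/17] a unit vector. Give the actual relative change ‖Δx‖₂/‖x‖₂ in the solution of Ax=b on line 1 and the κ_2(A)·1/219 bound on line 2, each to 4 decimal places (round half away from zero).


from the listed singular values, σ₁ = 12, σ_n = 240/3989
κ = σ_max/σ_min = 12/(240/3989) = 199.4500
bound on ‖Δx‖/‖x‖: κ·ε = 199.4500·1/219 = 0.9107
solve Ax = b  →  x = [-44.1532 23.1706]
‖b‖₂ = 5.0000 and ‖x‖₂ = 49.8636
Δx = A⁻¹·δb where δb = 1/219·5.0000·d; ‖Δx‖ = 0.3795
relative error = 0.0076
tightness: 0.0076 against a bound of 0.9107 (unrounded ratio ≈ 0.0084)

0.0076
0.9107


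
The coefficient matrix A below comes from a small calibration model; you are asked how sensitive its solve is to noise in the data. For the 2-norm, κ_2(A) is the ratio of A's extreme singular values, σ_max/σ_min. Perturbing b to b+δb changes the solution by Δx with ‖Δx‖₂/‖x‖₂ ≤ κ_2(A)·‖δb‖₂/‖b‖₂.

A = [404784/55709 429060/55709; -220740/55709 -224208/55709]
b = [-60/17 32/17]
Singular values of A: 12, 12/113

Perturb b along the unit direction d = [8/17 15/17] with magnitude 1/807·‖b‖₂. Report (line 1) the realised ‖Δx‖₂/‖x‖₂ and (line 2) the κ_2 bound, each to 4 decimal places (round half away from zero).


largest singular value 12, smallest 12/113
κ_2(A) = 12 / (12/113) = 113.0000
perturbation bound = 113.0000·1/807 = 0.1400
solve Ax = b  →  x = [-0.2299 -0.2414]
‖b‖ = 4.0000, ‖x‖ = 0.3333
re-solving with b+δb shifts x by Δx of norm 0.0467
relative error = 0.1400
realised/bound = 1 exactly: the bound is attained for this b and d

0.1400
0.1400


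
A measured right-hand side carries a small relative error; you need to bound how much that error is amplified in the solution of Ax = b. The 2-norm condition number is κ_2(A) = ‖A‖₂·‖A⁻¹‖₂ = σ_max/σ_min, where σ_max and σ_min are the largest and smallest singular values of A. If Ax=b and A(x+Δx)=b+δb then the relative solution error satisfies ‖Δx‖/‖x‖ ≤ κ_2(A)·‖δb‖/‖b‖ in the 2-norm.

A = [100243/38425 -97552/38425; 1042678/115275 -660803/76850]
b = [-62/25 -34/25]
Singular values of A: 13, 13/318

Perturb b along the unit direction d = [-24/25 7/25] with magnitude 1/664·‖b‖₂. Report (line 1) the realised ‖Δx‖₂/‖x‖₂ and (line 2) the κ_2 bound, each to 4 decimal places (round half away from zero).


0.0021
0.4789

largest singular value 13, smallest 13/318
κ_2(A) = 13 / (13/318) = 318.0000
bound on ‖Δx‖/‖x‖: κ·ε = 318.0000·1/664 = 0.4789
solve Ax = b  →  x = [33.6286 35.5332]
2-norm of b is 2.8284; of x, 48.9233
with δb = [-0.0041 0.0012], A·Δx = δb → ‖Δx‖ = 0.1042
dividing the unrounded norms, ‖Δx‖/‖x‖ = 0.0021
realised/bound (from unrounded values) ≈ 0.0044


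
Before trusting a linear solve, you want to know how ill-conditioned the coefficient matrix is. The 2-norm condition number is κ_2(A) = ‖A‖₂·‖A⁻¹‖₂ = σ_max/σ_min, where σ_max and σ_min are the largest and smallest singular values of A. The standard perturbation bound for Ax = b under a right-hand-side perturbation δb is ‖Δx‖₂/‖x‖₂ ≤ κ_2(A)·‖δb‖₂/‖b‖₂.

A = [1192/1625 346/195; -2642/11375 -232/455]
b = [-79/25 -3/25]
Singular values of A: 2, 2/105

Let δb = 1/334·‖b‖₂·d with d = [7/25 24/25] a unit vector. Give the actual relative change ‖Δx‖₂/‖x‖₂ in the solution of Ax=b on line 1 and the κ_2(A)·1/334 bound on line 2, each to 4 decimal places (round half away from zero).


σ_max = 2, σ_min = 2/105
κ_2(A) = 2 / (2/105) = 105.0000
κ_2(A)·‖δb‖/‖b‖ = 0.3144
solve Ax = b  →  x = [47.8846 -21.5769]
‖b‖ = 3.1623, ‖x‖ = 52.5214
δb = ε·‖b‖·d = [0.0027 0.0091]; solving A·Δx = δb gives ‖Δx‖ = 0.4971
realised ‖Δx‖/‖x‖ = 0.0095
tightness: 0.0095 against a bound of 0.3144 (unrounded ratio ≈ 0.0301)

0.0095
0.3144


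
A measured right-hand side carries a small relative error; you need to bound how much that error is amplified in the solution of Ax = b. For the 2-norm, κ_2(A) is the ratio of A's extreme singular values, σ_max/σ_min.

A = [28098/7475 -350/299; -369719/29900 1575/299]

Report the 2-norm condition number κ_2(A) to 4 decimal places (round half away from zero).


form AᵀA = [238918561/1430416 -24865785/357604; -24865785/357604 2603125/89401] with trace 1660169/8464 and determinant 60025/2116
char-poly roots: 196 and 1225/8464
σ_max=√196=14, σ_min=√(1225/8464)=(35/92) → κ = 36.8000

36.8000


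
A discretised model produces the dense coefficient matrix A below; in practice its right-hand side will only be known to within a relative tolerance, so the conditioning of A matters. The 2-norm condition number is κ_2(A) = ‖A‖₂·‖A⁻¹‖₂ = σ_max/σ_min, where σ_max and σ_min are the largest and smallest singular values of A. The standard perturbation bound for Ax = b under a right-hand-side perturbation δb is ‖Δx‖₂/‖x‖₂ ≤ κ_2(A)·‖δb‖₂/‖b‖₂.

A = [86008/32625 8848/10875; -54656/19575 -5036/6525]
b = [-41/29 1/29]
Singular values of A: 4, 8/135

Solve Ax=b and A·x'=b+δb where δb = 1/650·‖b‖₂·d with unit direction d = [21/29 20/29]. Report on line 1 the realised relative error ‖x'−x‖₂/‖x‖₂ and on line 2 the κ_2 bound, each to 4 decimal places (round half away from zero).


0.0022
0.1038

σ_max = 4, σ_min = 8/135
κ = σ_max/σ_min = 4/(8/135) = 67.5000
bound on ‖Δx‖/‖x‖: κ·ε = 67.5000·1/650 = 0.1038
solve Ax = b  →  x = [4.4850 -16.2700]
‖b‖₂ = 1.4142 and ‖x‖₂ = 16.8769
Δx = A⁻¹·δb where δb = 1/650·1.4142·d; ‖Δx‖ = 0.0367
dividing the unrounded norms, ‖Δx‖/‖x‖ = 0.0022
realised/bound (from unrounded values) ≈ 0.0209


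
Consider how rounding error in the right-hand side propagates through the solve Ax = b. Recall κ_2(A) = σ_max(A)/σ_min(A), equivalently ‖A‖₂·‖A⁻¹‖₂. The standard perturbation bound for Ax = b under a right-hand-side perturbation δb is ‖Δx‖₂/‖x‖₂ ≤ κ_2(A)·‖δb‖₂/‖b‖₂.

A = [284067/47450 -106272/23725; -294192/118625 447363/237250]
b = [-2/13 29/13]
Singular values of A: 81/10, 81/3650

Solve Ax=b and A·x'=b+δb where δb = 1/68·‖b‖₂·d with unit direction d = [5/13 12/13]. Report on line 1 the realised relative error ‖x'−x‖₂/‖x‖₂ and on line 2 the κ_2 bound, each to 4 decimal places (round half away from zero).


0.0164
5.3676

σ_max = 81/10, σ_min = 81/3650
condition number: (81/10) ÷ (81/3650) = 365.0000
perturbation bound = 365.0000·1/68 = 5.3676
solve Ax = b  →  x = [53.9753 72.1728]
2-norm of b is 2.2361; of x, 90.1235
δb = ε·‖b‖·d = [0.0126 0.0304]; solving A·Δx = δb gives ‖Δx‖ = 1.4818
relative error = 0.0164
tightness: 0.0164 against a bound of 5.3676 (unrounded ratio ≈ 0.0031)


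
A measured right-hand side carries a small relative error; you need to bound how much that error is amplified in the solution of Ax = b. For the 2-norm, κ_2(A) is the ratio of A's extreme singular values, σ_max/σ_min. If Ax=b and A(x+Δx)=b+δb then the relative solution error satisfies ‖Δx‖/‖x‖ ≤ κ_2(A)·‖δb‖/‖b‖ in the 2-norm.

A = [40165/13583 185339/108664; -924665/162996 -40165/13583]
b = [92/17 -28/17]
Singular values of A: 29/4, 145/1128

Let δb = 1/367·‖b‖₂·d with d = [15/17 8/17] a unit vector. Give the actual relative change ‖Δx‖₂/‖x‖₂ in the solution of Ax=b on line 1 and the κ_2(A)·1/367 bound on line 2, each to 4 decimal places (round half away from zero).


σ_max = 29/4, σ_min = 145/1128
κ = σ_max/σ_min = (29/4)/(145/1128) = 56.4000
worst-case relative error ≤ 56.4000 × 1/367 = 0.1537
solve Ax = b  →  x = [-14.1566 27.7160]
‖b‖ = 5.6569, ‖x‖ = 31.1221
Δx = A⁻¹·δb where δb = 1/367·5.6569·d; ‖Δx‖ = 0.1199
relative error = 0.0039
tightness: 0.0039 against a bound of 0.1537 (unrounded ratio ≈ 0.0251)

0.0039
0.1537


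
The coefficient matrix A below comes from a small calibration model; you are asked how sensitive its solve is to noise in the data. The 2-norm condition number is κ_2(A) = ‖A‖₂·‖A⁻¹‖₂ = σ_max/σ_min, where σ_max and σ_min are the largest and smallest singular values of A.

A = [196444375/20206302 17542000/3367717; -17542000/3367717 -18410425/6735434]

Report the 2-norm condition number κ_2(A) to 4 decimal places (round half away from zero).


279.6720

M = AᵀA = [171862892640625/1412784223236 7638225350000/117732018603; 7638225350000/117732018603 5431940500625/156976024804]. tr(M)=381921033125/2444263362, det(M)=6103515625/19554106896
λ_max, λ_min = (381921033125/2444263362 ± √36464054060864139062500/1493605845703885761)/2 = 625/4, 9765625/4888526724
κ = σ_max/σ_min = (25/2)/(3125/69918) = 279.6720


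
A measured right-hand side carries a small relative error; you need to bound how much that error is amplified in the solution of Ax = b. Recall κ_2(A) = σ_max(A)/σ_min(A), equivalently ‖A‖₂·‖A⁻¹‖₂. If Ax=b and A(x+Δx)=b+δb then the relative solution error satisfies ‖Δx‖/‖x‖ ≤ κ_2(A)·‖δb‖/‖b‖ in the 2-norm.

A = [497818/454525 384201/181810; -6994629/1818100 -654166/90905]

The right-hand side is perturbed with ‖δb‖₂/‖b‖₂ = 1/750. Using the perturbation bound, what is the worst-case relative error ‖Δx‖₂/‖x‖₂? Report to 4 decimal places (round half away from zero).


0.3879

AᵀA = [84623998441/5288780176 19832691285/661097522; 19832691285/661097522 74373721225/1322195044]; tr = 382118883341/5288780176, det = 1305015625/21155120704
eigenvalues of AᵀA: λ = (tr ± √(tr²−4·det))/2 = 289/4, 4515625/5288780176
κ_2(A) = √(λ_max/λ_min) = √((289/4) / (4515625/5288780176)) = 290.8960
bound on ‖Δx‖/‖x‖: κ·ε = 290.8960·1/750 = 0.3879


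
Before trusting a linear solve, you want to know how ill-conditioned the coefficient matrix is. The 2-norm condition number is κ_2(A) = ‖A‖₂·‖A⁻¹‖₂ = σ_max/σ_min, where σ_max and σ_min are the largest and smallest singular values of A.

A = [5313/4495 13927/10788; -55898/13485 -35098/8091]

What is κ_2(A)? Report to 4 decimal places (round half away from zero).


M = AᵀA = [135145525/7273809 1702715875/87285708; 1702715875/87285708 21455565625/1047428496]. tr(M)=48652225/1245456, det(M)=15625/311364
λ_max, λ_min = (48652225/1245456 ± √2366727633450625/1551160647936)/2 = 625/16, 100/77841
σ_max=√(625/16)=(25/4), σ_min=√(100/77841)=(10/279) → κ = 174.3750

174.3750


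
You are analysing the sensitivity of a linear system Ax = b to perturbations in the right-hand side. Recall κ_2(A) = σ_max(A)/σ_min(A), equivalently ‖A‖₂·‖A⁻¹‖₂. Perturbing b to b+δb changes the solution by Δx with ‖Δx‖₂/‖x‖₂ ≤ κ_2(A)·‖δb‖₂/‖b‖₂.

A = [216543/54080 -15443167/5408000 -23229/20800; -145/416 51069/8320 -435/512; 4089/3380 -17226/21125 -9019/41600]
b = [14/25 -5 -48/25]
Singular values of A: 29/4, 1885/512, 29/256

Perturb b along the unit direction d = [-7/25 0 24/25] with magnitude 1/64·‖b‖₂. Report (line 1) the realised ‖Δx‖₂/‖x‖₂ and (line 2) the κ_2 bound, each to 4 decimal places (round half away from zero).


from the listed singular values, σ₁ = 29/4, σ_n = 29/256
condition number: (29/4) ÷ (29/256) = 64.0000
bound on ‖Δx‖/‖x‖: κ·ε = 64.0000·1/64 = 1.0000
solve Ax = b  →  x = [-6.7502 -3.4103 -15.9837]
2-norm of b is 5.3852; of x, 17.6826
δb = ε·‖b‖·d = [-0.0236 0.0000 0.0808]; solving A·Δx = δb gives ‖Δx‖ = 0.7428
relative error = 0.0420
realised/bound (from unrounded values) ≈ 0.0420

0.0420
1.0000


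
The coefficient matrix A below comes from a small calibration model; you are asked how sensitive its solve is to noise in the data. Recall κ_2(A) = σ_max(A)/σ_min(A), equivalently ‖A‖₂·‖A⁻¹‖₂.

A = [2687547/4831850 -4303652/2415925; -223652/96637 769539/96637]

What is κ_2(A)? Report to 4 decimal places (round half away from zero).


235.7000

AᵀA = [78687359689/13888622500 -67430826162/3472155625; -67430826162/3472155625 231195919609/3472155625]; tr = 1605553661/22221796, det = 2088025/22221796
λ_max, λ_min = (1605553661/22221796 ± √2577616959688131321/493808217465616)/2 = 289/4, 7225/5555449
so κ_2 = √((289/4) / (7225/5555449)) = 235.7000


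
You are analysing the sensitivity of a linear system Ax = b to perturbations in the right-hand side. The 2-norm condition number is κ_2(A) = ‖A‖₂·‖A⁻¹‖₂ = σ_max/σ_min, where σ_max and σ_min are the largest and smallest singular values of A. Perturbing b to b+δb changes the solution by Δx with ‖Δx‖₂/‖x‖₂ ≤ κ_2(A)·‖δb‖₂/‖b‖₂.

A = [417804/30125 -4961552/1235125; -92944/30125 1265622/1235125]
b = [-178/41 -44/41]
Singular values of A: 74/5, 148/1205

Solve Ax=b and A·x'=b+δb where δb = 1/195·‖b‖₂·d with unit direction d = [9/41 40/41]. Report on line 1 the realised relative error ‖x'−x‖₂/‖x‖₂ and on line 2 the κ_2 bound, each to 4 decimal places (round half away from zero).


from the listed singular values, σ₁ = 74/5, σ_n = 148/1205
κ = σ_max/σ_min = (74/5)/(148/1205) = 120.5000
worst-case relative error ≤ 120.5000 × 1/195 = 0.6179
solve Ax = b  →  x = [-4.8189 -15.5568]
2-norm of b is 4.4721; of x, 16.2860
Δx = A⁻¹·δb where δb = 1/195·4.4721·d; ‖Δx‖ = 0.1867
dividing the unrounded norms, ‖Δx‖/‖x‖ = 0.0115
so the bound overstates the realised error by a factor of ≈ 53.8967 (computed from the unrounded values)

0.0115
0.6179


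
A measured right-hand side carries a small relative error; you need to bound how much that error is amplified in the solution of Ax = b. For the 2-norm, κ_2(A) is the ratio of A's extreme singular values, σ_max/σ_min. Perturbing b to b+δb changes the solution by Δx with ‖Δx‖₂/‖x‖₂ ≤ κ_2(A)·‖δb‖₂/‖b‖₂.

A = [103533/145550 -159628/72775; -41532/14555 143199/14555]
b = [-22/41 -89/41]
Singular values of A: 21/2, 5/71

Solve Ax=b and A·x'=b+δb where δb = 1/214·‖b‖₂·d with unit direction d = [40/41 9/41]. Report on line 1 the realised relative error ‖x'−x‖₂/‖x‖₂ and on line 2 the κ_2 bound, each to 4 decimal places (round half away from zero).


0.0104
0.6967

σ_max = 21/2, σ_min = 5/71
κ = σ_max/σ_min = (21/2)/(5/71) = 149.1000
perturbation bound = 149.1000·1/214 = 0.6967
solve Ax = b  →  x = [-13.5787 -4.1589]
‖b‖ = 2.2361, ‖x‖ = 14.2013
δb = ε·‖b‖·d = [0.0102 0.0023]; solving A·Δx = δb gives ‖Δx‖ = 0.1484
realised ‖Δx‖/‖x‖ = 0.0104
so the bound overstates the realised error by a factor of ≈ 66.6855 (computed from the unrounded values)


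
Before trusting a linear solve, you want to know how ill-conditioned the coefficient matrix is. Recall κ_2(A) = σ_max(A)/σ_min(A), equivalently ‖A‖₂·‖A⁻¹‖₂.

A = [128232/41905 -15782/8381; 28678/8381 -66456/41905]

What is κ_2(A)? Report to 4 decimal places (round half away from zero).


17.0000

AᵀA = [44000164/2088025 -4672512/417605; -4672512/417605 12655396/2088025]; tr = 39208/1445, det = 456976/180625
λ_max, λ_min = (39208/1445 ± √37903417344/52200625)/2 = 676/25, 676/7225
κ_2(A) = √(λ_max/λ_min) = √((676/25) / (676/7225)) = 17.0000


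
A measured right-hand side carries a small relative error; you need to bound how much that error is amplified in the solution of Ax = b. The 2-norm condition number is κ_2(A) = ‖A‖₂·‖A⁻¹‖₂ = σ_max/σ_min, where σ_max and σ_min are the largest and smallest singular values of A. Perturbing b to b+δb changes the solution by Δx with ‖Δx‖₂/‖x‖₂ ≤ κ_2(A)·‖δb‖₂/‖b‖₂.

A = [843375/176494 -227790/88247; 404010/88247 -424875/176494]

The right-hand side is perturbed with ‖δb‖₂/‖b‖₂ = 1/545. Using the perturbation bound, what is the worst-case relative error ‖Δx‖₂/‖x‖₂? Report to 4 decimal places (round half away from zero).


AᵀA = [1622090025/37039396 -216270000/9259849; -216270000/9259849 461441025/37039396]; tr = 3604725/64082, det = 50625/512656
λ_max, λ_min = (3604725/64082 ± √3248105062500/1026625681)/2 = 225/4, 225/128164
κ = σ_max/σ_min = (15/2)/(15/358) = 179.0000
bound on ‖Δx‖/‖x‖: κ·ε = 179.0000·1/545 = 0.3284

0.3284
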